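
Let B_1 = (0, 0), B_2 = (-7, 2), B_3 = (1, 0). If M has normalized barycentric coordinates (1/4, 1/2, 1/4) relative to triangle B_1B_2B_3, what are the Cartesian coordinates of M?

(-13/4, 1)

M = (1/4)·B_1 + (1/2)·B_2 + (1/4)·B_3.
x-coordinate: (1/4)·0 + (1/2)·(-7) + (1/4)·1 = -13/4.
y-coordinate: (1/4)·0 + (1/2)·2 + (1/4)·0 = 1.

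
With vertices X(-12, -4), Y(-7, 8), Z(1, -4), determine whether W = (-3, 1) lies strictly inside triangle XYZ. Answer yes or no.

yes

Barycentric coordinates of W: (2/39, 5/12, 83/156).
The three coordinates are positive, positive, positive; a point is interior exactly when all three are positive.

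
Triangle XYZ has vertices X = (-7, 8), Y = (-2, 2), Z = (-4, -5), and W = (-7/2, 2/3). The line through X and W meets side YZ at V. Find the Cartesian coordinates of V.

Barycentric coordinates of W with respect to XYZ: (1/6, 1/2, 1/3).
On side YZ the X-coordinate is zero; dropping W's X-weight 1/6 and renormalizing the remaining 1/2 : 1/3 gives weights 3/5, 2/5 on Y, Z.
V = (3/5)·(-2, 2) + (2/5)·(-4, -5) = (-14/5, -4/5).

(-14/5, -4/5)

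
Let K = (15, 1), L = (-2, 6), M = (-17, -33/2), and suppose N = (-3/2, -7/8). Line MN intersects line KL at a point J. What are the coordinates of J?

(11/3, 13/3)

Barycentric coordinates of N with respect to KLM: (1/4, 1/2, 1/4).
On side KL the M-coordinate is zero; dropping N's M-weight 1/4 and renormalizing the remaining 1/4 : 1/2 gives weights 1/3, 2/3 on K, L.
J = (1/3)·(15, 1) + (2/3)·(-2, 6) = (11/3, 13/3).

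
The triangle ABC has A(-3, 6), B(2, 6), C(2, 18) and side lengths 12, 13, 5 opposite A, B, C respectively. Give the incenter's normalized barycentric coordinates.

(2/5, 13/30, 1/6)

The incenter has barycentric coordinates proportional to the opposite side lengths: (12 : 13 : 5).
Normalizing by 12+13+5 = 30 gives (2/5, 13/30, 1/6).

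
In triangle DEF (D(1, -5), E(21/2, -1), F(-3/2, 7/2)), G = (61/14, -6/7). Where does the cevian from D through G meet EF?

(57/10, 4/5)

Barycentric coordinates of G with respect to DEF: (2/7, 3/7, 2/7).
On side EF the D-coordinate is zero; dropping G's D-weight 2/7 and renormalizing the remaining 3/7 : 2/7 gives weights 3/5, 2/5 on E, F.
H = (3/5)·(21/2, -1) + (2/5)·(-3/2, 7/2) = (57/10, 4/5).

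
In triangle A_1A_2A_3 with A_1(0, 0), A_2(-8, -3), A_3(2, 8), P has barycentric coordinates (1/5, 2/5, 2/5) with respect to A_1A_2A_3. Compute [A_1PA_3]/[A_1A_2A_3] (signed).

2/5

The signed ratio [A_1PA_3]/[A_1A_2A_3] equals the barycentric coordinate of P at vertex A_2, which is 2/5.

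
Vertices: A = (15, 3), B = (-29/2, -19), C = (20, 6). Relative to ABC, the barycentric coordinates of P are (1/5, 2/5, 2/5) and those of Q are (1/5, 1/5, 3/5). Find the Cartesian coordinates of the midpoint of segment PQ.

Barycentric coordinates of the midpoint are the average: (1/5, 3/10, 1/2).
Converting: (1/5)·A + (3/10)·B + (1/2)·C = (173/20, -21/10).

(173/20, -21/10)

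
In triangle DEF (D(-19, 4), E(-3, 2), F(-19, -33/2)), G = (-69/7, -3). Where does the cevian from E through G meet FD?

(-19, -29/3)

Barycentric coordinates of G with respect to DEF: (1/7, 4/7, 2/7).
On side FD the E-coordinate is zero; dropping G's E-weight 4/7 and renormalizing the remaining 2/7 : 1/7 gives weights 2/3, 1/3 on F, D.
H = (2/3)·(-19, -33/2) + (1/3)·(-19, 4) = (-19, -29/3).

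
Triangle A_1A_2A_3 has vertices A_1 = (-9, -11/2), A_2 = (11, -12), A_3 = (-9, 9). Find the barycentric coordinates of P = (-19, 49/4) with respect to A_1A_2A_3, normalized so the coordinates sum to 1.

(1/2, -1/2, 1)

Signed area of the reference triangle: [A_1A_2A_3] = ½·((-9)·(-12−9) + 11·(9−(-11/2)) + (-9)·(-11/2−(-12))) = ½·(189 + 319/2 − 117/2) = 145.
[PA_2A_3] = ½·((-19)·(-12−9) + 11·(9−(49/4)) + (-9)·(49/4−(-12))) = ½·(399 − 143/4 − 873/4) = 145/2, so the A_1-coordinate is (145/2)/145 = 1/2.
[A_1PA_3] = ½·((-9)·(49/4−9) + (-19)·(9−(-11/2)) + (-9)·(-11/2−(49/4))) = ½·(-117/4 − 551/2 + 639/4) = -145/2, so the A_2-coordinate is -1/2.
[A_1A_2P] = ½·((-9)·(-12−(49/4)) + 11·(49/4−(-11/2)) + (-19)·(-11/2−(-12))) = ½·(873/4 + 781/4 − 247/2) = 145, so the A_3-coordinate is 1.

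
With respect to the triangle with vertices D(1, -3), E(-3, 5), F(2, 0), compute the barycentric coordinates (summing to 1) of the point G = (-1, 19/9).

(2/9, 5/9, 2/9)

Signed area of the reference triangle: [DEF] = ½·(1·(5−0) + (-3)·(0−(-3)) + 2·(-3−5)) = ½·(5 − 9 − 16) = -10.
[GEF] = ½·((-1)·(5−0) + (-3)·(0−(19/9)) + 2·(19/9−5)) = ½·(-5 + 19/3 − 52/9) = -20/9, so the D-coordinate is (-20/9)/(-10) = 2/9.
[DGF] = ½·(1·(19/9−0) + (-1)·(0−(-3)) + 2·(-3−(19/9))) = ½·(19/9 − 3 − 92/9) = -50/9, so the E-coordinate is 5/9.
[DEG] = ½·(1·(5−(19/9)) + (-3)·(19/9−(-3)) + (-1)·(-3−5)) = ½·(26/9 − 46/3 + 8) = -20/9, so the F-coordinate is 2/9.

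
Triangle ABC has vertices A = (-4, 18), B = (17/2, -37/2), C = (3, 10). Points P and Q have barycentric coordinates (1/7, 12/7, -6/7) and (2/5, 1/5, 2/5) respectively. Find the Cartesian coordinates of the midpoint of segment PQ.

(891/140, -423/28)

Barycentric coordinates of the midpoint are the average: (19/70, 67/70, -8/35).
Converting: (19/70)·A + (67/70)·B + (-8/35)·C = (891/140, -423/28).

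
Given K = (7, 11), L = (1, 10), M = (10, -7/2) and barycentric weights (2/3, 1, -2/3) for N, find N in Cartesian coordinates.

(-1, 59/3)

N = (2/3)·K + 1·L + (-2/3)·M.
x-coordinate: (2/3)·7 + 1·1 + (-2/3)·10 = -1.
y-coordinate: (2/3)·11 + 1·10 + (-2/3)·(-7/2) = 59/3.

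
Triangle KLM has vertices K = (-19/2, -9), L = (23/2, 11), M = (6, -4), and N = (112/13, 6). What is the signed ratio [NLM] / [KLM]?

[KLM] = ½·((-19/2)·(11−(-4)) + (23/2)·(-4−(-9)) + 6·(-9−11)) = ½·(-285/2 + 115/2 − 120) = -205/2.
[NLM] = ½·((112/13)·(11−(-4)) + (23/2)·(-4−6) + 6·(6−11)) = ½·(1680/13 − 115 − 30) = -205/26, so the ratio is (-205/26)/(-205/2) = 1/13.

1/13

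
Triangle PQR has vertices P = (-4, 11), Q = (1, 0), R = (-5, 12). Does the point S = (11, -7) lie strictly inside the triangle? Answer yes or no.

no

Barycentric coordinates of S: (13, 1/2, -25/2).
The three coordinates are positive, positive, negative; a point is interior exactly when all three are positive.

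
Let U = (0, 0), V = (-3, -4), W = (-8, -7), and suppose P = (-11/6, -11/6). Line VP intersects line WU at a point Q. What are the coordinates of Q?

(-8/5, -7/5)

Barycentric coordinates of P with respect to UVW: (2/3, 1/6, 1/6).
On side WU the V-coordinate is zero; dropping P's V-weight 1/6 and renormalizing the remaining 1/6 : 2/3 gives weights 1/5, 4/5 on W, U.
Q = (1/5)·(-8, -7) + (4/5)·(0, 0) = (-8/5, -7/5).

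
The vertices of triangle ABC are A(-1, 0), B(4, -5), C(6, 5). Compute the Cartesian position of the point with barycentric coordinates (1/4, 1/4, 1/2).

(15/4, 5/4)

P = (1/4)·A + (1/4)·B + (1/2)·C.
x-coordinate: (1/4)·(-1) + (1/4)·4 + (1/2)·6 = 15/4.
y-coordinate: (1/4)·0 + (1/4)·(-5) + (1/2)·5 = 5/4.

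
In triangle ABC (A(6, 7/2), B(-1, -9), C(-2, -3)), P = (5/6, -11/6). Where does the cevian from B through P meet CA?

Barycentric coordinates of P with respect to ABC: (1/3, 1/6, 1/2).
On side CA the B-coordinate is zero; dropping P's B-weight 1/6 and renormalizing the remaining 1/2 : 1/3 gives weights 3/5, 2/5 on C, A.
Q = (3/5)·(-2, -3) + (2/5)·(6, 7/2) = (6/5, -2/5).

(6/5, -2/5)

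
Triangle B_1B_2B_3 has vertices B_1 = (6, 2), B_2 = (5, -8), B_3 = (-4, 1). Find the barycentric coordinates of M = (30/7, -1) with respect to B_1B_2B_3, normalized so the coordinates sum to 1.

Signed area of the reference triangle: [B_1B_2B_3] = ½·(6·(-8−1) + 5·(1−2) + (-4)·(2−(-8))) = ½·(-54 − 5 − 40) = -99/2.
[MB_2B_3] = ½·((30/7)·(-8−1) + 5·(1−(-1)) + (-4)·(-1−(-8))) = ½·(-270/7 + 10 − 28) = -198/7, so the B_1-coordinate is (-198/7)/(-99/2) = 4/7.
[B_1MB_3] = ½·(6·(-1−1) + (30/7)·(1−2) + (-4)·(2−(-1))) = ½·(-12 − 30/7 − 12) = -99/7, so the B_2-coordinate is 2/7.
[B_1B_2M] = ½·(6·(-8−(-1)) + 5·(-1−2) + (30/7)·(2−(-8))) = ½·(-42 − 15 + 300/7) = -99/14, so the B_3-coordinate is 1/7.
Check: 4/7 + 2/7 + 1/7 = 1.

(4/7, 2/7, 1/7)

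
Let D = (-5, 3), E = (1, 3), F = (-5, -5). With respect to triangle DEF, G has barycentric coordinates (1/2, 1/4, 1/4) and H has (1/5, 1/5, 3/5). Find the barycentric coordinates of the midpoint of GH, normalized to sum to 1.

(7/20, 9/40, 17/40)

Since both coordinate triples sum to 1, the midpoint's barycentrics are the componentwise average.
(1/2+1/5)/2 = 7/20; similarly 9/40 and 17/40.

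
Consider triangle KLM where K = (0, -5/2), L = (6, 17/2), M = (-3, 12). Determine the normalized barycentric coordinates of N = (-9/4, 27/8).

Signed area of the reference triangle: [KLM] = ½·(0·(17/2−12) + 6·(12−(-5/2)) + (-3)·(-5/2−(17/2))) = ½·(0 + 87 + 33) = 60.
[NLM] = ½·((-9/4)·(17/2−12) + 6·(12−(27/8)) + (-3)·(27/8−(17/2))) = ½·(63/8 + 207/4 + 123/8) = 75/2, so the K-coordinate is (75/2)/60 = 5/8.
[KNM] = ½·(0·(27/8−12) + (-9/4)·(12−(-5/2)) + (-3)·(-5/2−(27/8))) = ½·(0 − 261/8 + 141/8) = -15/2, so the L-coordinate is -1/8.
[KLN] = ½·(0·(17/2−(27/8)) + 6·(27/8−(-5/2)) + (-9/4)·(-5/2−(17/2))) = ½·(0 + 141/4 + 99/4) = 30, so the M-coordinate is 1/2.
Check: 5/8 − 1/8 + 1/2 = 1.

(5/8, -1/8, 1/2)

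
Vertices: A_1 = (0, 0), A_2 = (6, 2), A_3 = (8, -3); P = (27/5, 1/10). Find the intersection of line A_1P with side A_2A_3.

Barycentric coordinates of P with respect to A_1A_2A_3: (1/5, 1/2, 3/10).
On side A_2A_3 the A_1-coordinate is zero; dropping P's A_1-weight 1/5 and renormalizing the remaining 1/2 : 3/10 gives weights 5/8, 3/8 on A_2, A_3.
Q = (5/8)·(6, 2) + (3/8)·(8, -3) = (27/4, 1/8).

(27/4, 1/8)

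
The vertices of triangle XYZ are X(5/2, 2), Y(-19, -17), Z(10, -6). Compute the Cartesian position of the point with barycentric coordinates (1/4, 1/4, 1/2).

(7/8, -27/4)

W = (1/4)·X + (1/4)·Y + (1/2)·Z.
x-coordinate: (1/4)·(5/2) + (1/4)·(-19) + (1/2)·10 = 7/8.
y-coordinate: (1/4)·2 + (1/4)·(-17) + (1/2)·(-6) = -27/4.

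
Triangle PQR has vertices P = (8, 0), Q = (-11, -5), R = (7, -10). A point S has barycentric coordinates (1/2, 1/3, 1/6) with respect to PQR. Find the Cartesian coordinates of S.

(3/2, -10/3)

S = (1/2)·P + (1/3)·Q + (1/6)·R.
x-coordinate: (1/2)·8 + (1/3)·(-11) + (1/6)·7 = 3/2.
y-coordinate: (1/2)·0 + (1/3)·(-5) + (1/6)·(-10) = -10/3.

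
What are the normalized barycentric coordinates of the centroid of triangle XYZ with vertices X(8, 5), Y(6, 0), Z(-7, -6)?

(1/3, 1/3, 1/3)

The centroid is the average of the vertices, so each weight is 1/3.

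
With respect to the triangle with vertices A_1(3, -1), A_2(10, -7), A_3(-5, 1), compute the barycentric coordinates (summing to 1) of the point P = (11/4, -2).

(1/2, 1/4, 1/4)

Signed area of the reference triangle: [A_1A_2A_3] = ½·(3·(-7−1) + 10·(1−(-1)) + (-5)·(-1−(-7))) = ½·(-24 + 20 − 30) = -17.
[PA_2A_3] = ½·((11/4)·(-7−1) + 10·(1−(-2)) + (-5)·(-2−(-7))) = ½·(-22 + 30 − 25) = -17/2, so the A_1-coordinate is (-17/2)/(-17) = 1/2.
[A_1PA_3] = ½·(3·(-2−1) + (11/4)·(1−(-1)) + (-5)·(-1−(-2))) = ½·(-9 + 11/2 − 5) = -17/4, so the A_2-coordinate is 1/4.
[A_1A_2P] = ½·(3·(-7−(-2)) + 10·(-2−(-1)) + (11/4)·(-1−(-7))) = ½·(-15 − 10 + 33/2) = -17/4, so the A_3-coordinate is 1/4.
Check: 1/2 + 1/4 + 1/4 = 1.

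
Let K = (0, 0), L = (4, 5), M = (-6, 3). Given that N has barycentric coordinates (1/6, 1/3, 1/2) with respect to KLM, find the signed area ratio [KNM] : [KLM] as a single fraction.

1/3

The signed ratio [KNM]/[KLM] equals the barycentric coordinate of N at vertex L, which is 1/3.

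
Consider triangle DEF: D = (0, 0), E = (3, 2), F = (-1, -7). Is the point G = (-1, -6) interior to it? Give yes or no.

Barycentric coordinates of G: (4/19, -1/19, 16/19).
The three coordinates are positive, negative, positive; a point is interior exactly when all three are positive.

no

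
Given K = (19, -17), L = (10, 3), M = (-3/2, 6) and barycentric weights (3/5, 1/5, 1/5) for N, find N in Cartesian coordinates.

N = (3/5)·K + (1/5)·L + (1/5)·M.
x-coordinate: (3/5)·19 + (1/5)·10 + (1/5)·(-3/2) = 131/10.
y-coordinate: (3/5)·(-17) + (1/5)·3 + (1/5)·6 = -42/5.

(131/10, -42/5)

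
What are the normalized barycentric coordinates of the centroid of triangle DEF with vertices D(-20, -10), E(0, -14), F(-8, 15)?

(1/3, 1/3, 1/3)

The centroid is the average of the vertices, so each weight is 1/3.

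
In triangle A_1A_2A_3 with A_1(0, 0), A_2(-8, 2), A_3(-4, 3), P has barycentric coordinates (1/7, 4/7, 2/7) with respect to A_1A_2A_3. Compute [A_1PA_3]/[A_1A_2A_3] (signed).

4/7

The signed ratio [A_1PA_3]/[A_1A_2A_3] equals the barycentric coordinate of P at vertex A_2, which is 4/7.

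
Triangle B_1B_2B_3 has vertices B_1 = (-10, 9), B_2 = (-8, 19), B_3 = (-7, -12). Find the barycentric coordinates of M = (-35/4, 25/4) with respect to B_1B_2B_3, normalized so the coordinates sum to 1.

(1/2, 1/4, 1/4)

Signed area of the reference triangle: [B_1B_2B_3] = ½·((-10)·(19−(-12)) + (-8)·(-12−9) + (-7)·(9−19)) = ½·(-310 + 168 + 70) = -36.
[MB_2B_3] = ½·((-35/4)·(19−(-12)) + (-8)·(-12−(25/4)) + (-7)·(25/4−19)) = ½·(-1085/4 + 146 + 357/4) = -18, so the B_1-coordinate is (-18)/(-36) = 1/2.
[B_1MB_3] = ½·((-10)·(25/4−(-12)) + (-35/4)·(-12−9) + (-7)·(9−(25/4))) = ½·(-365/2 + 735/4 − 77/4) = -9, so the B_2-coordinate is 1/4.
[B_1B_2M] = ½·((-10)·(19−(25/4)) + (-8)·(25/4−9) + (-35/4)·(9−19)) = ½·(-255/2 + 22 + 175/2) = -9, so the B_3-coordinate is 1/4.
Check: 1/2 + 1/4 + 1/4 = 1.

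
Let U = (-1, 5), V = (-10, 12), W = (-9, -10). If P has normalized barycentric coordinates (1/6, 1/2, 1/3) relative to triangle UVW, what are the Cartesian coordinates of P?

(-49/6, 7/2)

P = (1/6)·U + (1/2)·V + (1/3)·W.
x-coordinate: (1/6)·(-1) + (1/2)·(-10) + (1/3)·(-9) = -49/6.
y-coordinate: (1/6)·5 + (1/2)·12 + (1/3)·(-10) = 7/2.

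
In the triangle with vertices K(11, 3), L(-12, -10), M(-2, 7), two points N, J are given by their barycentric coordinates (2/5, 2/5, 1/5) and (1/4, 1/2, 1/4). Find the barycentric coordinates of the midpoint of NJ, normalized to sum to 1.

Since both coordinate triples sum to 1, the midpoint's barycentrics are the componentwise average.
(2/5+1/4)/2 = 13/40; similarly 9/20 and 9/40.

(13/40, 9/20, 9/40)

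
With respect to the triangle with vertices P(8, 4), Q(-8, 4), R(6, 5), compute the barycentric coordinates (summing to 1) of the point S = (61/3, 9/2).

Signed area of the reference triangle: [PQR] = ½·(8·(4−5) + (-8)·(5−4) + 6·(4−4)) = ½·(-8 − 8 + 0) = -8.
[SQR] = ½·((61/3)·(4−5) + (-8)·(5−(9/2)) + 6·(9/2−4)) = ½·(-61/3 − 4 + 3) = -32/3, so the P-coordinate is (-32/3)/(-8) = 4/3.
[PSR] = ½·(8·(9/2−5) + (61/3)·(5−4) + 6·(4−(9/2))) = ½·(-4 + 61/3 − 3) = 20/3, so the Q-coordinate is -5/6.
[PQS] = ½·(8·(4−(9/2)) + (-8)·(9/2−4) + (61/3)·(4−4)) = ½·(-4 − 4 + 0) = -4, so the R-coordinate is 1/2.
Check: 4/3 − 5/6 + 1/2 = 1.

(4/3, -5/6, 1/2)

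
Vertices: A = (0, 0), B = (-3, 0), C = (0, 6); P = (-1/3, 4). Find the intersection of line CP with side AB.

(-1, 0)

Barycentric coordinates of P with respect to ABC: (2/9, 1/9, 2/3).
On side AB the C-coordinate is zero; dropping P's C-weight 2/3 and renormalizing the remaining 2/9 : 1/9 gives weights 2/3, 1/3 on A, B.
Q = (2/3)·(0, 0) + (1/3)·(-3, 0) = (-1, 0).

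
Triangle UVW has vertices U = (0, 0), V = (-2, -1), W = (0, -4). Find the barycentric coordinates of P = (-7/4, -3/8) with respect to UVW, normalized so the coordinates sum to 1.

Signed area of the reference triangle: [UVW] = ½·(0·(-1−(-4)) + (-2)·(-4−0) + 0·(0−(-1))) = ½·(0 + 8 + 0) = 4.
[PVW] = ½·((-7/4)·(-1−(-4)) + (-2)·(-4−(-3/8)) + 0·(-3/8−(-1))) = ½·(-21/4 + 29/4 + 0) = 1, so the U-coordinate is 1/4 = 1/4.
[UPW] = ½·(0·(-3/8−(-4)) + (-7/4)·(-4−0) + 0·(0−(-3/8))) = ½·(0 + 7 + 0) = 7/2, so the V-coordinate is 7/8.
[UVP] = ½·(0·(-1−(-3/8)) + (-2)·(-3/8−0) + (-7/4)·(0−(-1))) = ½·(0 + 3/4 − 7/4) = -1/2, so the W-coordinate is -1/8.

(1/4, 7/8, -1/8)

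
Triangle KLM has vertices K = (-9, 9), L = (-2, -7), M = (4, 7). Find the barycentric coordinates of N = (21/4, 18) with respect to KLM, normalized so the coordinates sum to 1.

Signed area of the reference triangle: [KLM] = ½·((-9)·(-7−7) + (-2)·(7−9) + 4·(9−(-7))) = ½·(126 + 4 + 64) = 97.
[NLM] = ½·((21/4)·(-7−7) + (-2)·(7−18) + 4·(18−(-7))) = ½·(-147/2 + 22 + 100) = 97/4, so the K-coordinate is (97/4)/97 = 1/4.
[KNM] = ½·((-9)·(18−7) + (21/4)·(7−9) + 4·(9−18)) = ½·(-99 − 21/2 − 36) = -291/4, so the L-coordinate is -3/4.
[KLN] = ½·((-9)·(-7−18) + (-2)·(18−9) + (21/4)·(9−(-7))) = ½·(225 − 18 + 84) = 291/2, so the M-coordinate is 3/2.
Check: 1/4 − 3/4 + 3/2 = 1.

(1/4, -3/4, 3/2)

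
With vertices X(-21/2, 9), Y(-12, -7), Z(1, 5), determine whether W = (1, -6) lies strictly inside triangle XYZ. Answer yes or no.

Barycentric coordinates of W: (-143/190, 253/380, 413/380).
The three coordinates are negative, positive, positive; a point is interior exactly when all three are positive.

no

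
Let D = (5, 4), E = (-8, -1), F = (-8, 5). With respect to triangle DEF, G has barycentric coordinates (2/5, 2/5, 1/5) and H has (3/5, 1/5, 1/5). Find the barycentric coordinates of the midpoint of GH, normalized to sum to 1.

(1/2, 3/10, 1/5)

Since both coordinate triples sum to 1, the midpoint's barycentrics are the componentwise average.
(2/5+3/5)/2 = 1/2; similarly 3/10 and 1/5.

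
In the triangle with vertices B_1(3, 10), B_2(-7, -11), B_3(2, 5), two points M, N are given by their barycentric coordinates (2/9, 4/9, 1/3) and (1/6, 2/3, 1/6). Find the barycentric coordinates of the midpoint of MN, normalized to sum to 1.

(7/36, 5/9, 1/4)

Since both coordinate triples sum to 1, the midpoint's barycentrics are the componentwise average.
(2/9+1/6)/2 = 7/36; similarly 5/9 and 1/4.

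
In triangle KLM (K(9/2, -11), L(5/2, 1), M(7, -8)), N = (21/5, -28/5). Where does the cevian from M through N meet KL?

Barycentric coordinates of N with respect to KLM: (2/5, 2/5, 1/5).
On side KL the M-coordinate is zero; dropping N's M-weight 1/5 and renormalizing the remaining 2/5 : 2/5 gives weights 1/2, 1/2 on K, L.
J = (1/2)·(9/2, -11) + (1/2)·(5/2, 1) = (7/2, -5).

(7/2, -5)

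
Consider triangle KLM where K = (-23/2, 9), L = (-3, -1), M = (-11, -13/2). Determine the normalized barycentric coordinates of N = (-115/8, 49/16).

Signed area of the reference triangle: [KLM] = ½·((-23/2)·(-1−(-13/2)) + (-3)·(-13/2−9) + (-11)·(9−(-1))) = ½·(-253/4 + 93/2 − 110) = -507/8.
[NLM] = ½·((-115/8)·(-1−(-13/2)) + (-3)·(-13/2−(49/16)) + (-11)·(49/16−(-1))) = ½·(-1265/16 + 459/16 − 715/16) = -1521/32, so the K-coordinate is (-1521/32)/(-507/8) = 3/4.
[KNM] = ½·((-23/2)·(49/16−(-13/2)) + (-115/8)·(-13/2−9) + (-11)·(9−(49/16))) = ½·(-3519/32 + 3565/16 − 1045/16) = 1521/64, so the L-coordinate is -3/8.
[KLN] = ½·((-23/2)·(-1−(49/16)) + (-3)·(49/16−9) + (-115/8)·(9−(-1))) = ½·(1495/32 + 285/16 − 575/4) = -2535/64, so the M-coordinate is 5/8.

(3/4, -3/8, 5/8)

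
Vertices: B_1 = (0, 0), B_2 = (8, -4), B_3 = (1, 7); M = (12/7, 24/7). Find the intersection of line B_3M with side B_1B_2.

(8/3, -4/3)

Barycentric coordinates of M with respect to B_1B_2B_3: (2/7, 1/7, 4/7).
On side B_1B_2 the B_3-coordinate is zero; dropping M's B_3-weight 4/7 and renormalizing the remaining 2/7 : 1/7 gives weights 2/3, 1/3 on B_1, B_2.
N = (2/3)·(0, 0) + (1/3)·(8, -4) = (8/3, -4/3).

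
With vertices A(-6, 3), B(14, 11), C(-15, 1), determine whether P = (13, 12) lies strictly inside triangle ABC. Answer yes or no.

no

Barycentric coordinates of P: (-39/32, 43/32, 7/8).
The three coordinates are negative, positive, positive; a point is interior exactly when all three are positive.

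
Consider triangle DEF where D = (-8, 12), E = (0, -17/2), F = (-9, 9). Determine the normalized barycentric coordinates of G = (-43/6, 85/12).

Signed area of the reference triangle: [DEF] = ½·((-8)·(-17/2−9) + 0·(9−12) + (-9)·(12−(-17/2))) = ½·(140 + 0 − 369/2) = -89/4.
[GEF] = ½·((-43/6)·(-17/2−9) + 0·(9−(85/12)) + (-9)·(85/12−(-17/2))) = ½·(1505/12 + 0 − 561/4) = -89/12, so the D-coordinate is (-89/12)/(-89/4) = 1/3.
[DGF] = ½·((-8)·(85/12−9) + (-43/6)·(9−12) + (-9)·(12−(85/12))) = ½·(46/3 + 43/2 − 177/4) = -89/24, so the E-coordinate is 1/6.
[DEG] = ½·((-8)·(-17/2−(85/12)) + 0·(85/12−12) + (-43/6)·(12−(-17/2))) = ½·(374/3 + 0 − 1763/12) = -89/8, so the F-coordinate is 1/2.

(1/3, 1/6, 1/2)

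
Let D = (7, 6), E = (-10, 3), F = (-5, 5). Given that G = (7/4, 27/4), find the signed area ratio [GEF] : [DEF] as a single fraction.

[DEF] = ½·(7·(3−5) + (-10)·(5−6) + (-5)·(6−3)) = ½·(-14 + 10 − 15) = -19/2.
[GEF] = ½·((7/4)·(3−5) + (-10)·(5−(27/4)) + (-5)·(27/4−3)) = ½·(-7/2 + 35/2 − 75/4) = -19/8, so the ratio is (-19/8)/(-19/2) = 1/4.

1/4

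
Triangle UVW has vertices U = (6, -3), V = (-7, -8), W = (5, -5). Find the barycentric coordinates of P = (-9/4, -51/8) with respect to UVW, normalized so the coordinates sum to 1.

(1/4, 5/8, 1/8)

Signed area of the reference triangle: [UVW] = ½·(6·(-8−(-5)) + (-7)·(-5−(-3)) + 5·(-3−(-8))) = ½·(-18 + 14 + 25) = 21/2.
[PVW] = ½·((-9/4)·(-8−(-5)) + (-7)·(-5−(-51/8)) + 5·(-51/8−(-8))) = ½·(27/4 − 77/8 + 65/8) = 21/8, so the U-coordinate is (21/8)/(21/2) = 1/4.
[UPW] = ½·(6·(-51/8−(-5)) + (-9/4)·(-5−(-3)) + 5·(-3−(-51/8))) = ½·(-33/4 + 9/2 + 135/8) = 105/16, so the V-coordinate is 5/8.
[UVP] = ½·(6·(-8−(-51/8)) + (-7)·(-51/8−(-3)) + (-9/4)·(-3−(-8))) = ½·(-39/4 + 189/8 − 45/4) = 21/16, so the W-coordinate is 1/8.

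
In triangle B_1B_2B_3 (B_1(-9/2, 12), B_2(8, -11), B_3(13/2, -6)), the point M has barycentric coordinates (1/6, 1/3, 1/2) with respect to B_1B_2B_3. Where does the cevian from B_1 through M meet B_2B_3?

(71/10, -8)

Line B_1M meets B_2B_3 where the B_1-coordinate vanishes; zeroing M's B_1-weight and renormalizing leaves B_2, B_3-weights 1/3 : 1/2 → (2/5, 3/5).
So N = (2/5)·B_2 + (3/5)·B_3 = (71/10, -8).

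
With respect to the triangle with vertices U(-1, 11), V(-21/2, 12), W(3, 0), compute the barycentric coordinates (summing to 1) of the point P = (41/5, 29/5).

(7/5, -4/5, 2/5)

Signed area of the reference triangle: [UVW] = ½·((-1)·(12−0) + (-21/2)·(0−11) + 3·(11−12)) = ½·(-12 + 231/2 − 3) = 201/4.
[PVW] = ½·((41/5)·(12−0) + (-21/2)·(0−(29/5)) + 3·(29/5−12)) = ½·(492/5 + 609/10 − 93/5) = 1407/20, so the U-coordinate is (1407/20)/(201/4) = 7/5.
[UPW] = ½·((-1)·(29/5−0) + (41/5)·(0−11) + 3·(11−(29/5))) = ½·(-29/5 − 451/5 + 78/5) = -201/5, so the V-coordinate is -4/5.
[UVP] = ½·((-1)·(12−(29/5)) + (-21/2)·(29/5−11) + (41/5)·(11−12)) = ½·(-31/5 + 273/5 − 41/5) = 201/10, so the W-coordinate is 2/5.
Check: 7/5 − 4/5 + 2/5 = 1.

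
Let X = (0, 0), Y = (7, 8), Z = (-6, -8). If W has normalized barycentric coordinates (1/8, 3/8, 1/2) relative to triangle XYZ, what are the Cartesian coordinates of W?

(-3/8, -1)

W = (1/8)·X + (3/8)·Y + (1/2)·Z.
x-coordinate: (1/8)·0 + (3/8)·7 + (1/2)·(-6) = -3/8.
y-coordinate: (1/8)·0 + (3/8)·8 + (1/2)·(-8) = -1.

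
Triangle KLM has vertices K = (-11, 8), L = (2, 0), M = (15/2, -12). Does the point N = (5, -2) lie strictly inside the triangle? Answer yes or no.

Barycentric coordinates of N: (-25/112, 135/112, 1/56).
The three coordinates are negative, positive, positive; a point is interior exactly when all three are positive.

no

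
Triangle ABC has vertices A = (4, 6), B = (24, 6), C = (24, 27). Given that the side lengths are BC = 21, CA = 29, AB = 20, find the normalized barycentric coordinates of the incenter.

(3/10, 29/70, 2/7)

The incenter has barycentric coordinates proportional to the opposite side lengths: (21 : 29 : 20).
Normalizing by 21+29+20 = 70 gives (3/10, 29/70, 2/7).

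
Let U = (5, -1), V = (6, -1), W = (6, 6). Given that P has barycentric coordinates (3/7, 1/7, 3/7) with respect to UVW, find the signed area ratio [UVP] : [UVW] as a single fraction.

The signed ratio [UVP]/[UVW] equals the barycentric coordinate of P at vertex W, which is 3/7.

3/7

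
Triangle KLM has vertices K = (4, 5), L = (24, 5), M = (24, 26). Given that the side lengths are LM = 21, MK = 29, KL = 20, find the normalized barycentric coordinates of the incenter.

The incenter has barycentric coordinates proportional to the opposite side lengths: (21 : 29 : 20).
Normalizing by 21+29+20 = 70 gives (3/10, 29/70, 2/7).

(3/10, 29/70, 2/7)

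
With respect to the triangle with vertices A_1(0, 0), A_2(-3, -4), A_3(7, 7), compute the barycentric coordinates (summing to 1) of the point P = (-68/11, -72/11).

Signed area of the reference triangle: [A_1A_2A_3] = ½·(0·(-4−7) + (-3)·(7−0) + 7·(0−(-4))) = ½·(0 − 21 + 28) = 7/2.
[PA_2A_3] = ½·((-68/11)·(-4−7) + (-3)·(7−(-72/11)) + 7·(-72/11−(-4))) = ½·(68 − 447/11 − 196/11) = 105/22, so the A_1-coordinate is (105/22)/(7/2) = 15/11.
[A_1PA_3] = ½·(0·(-72/11−7) + (-68/11)·(7−0) + 7·(0−(-72/11))) = ½·(0 − 476/11 + 504/11) = 14/11, so the A_2-coordinate is 4/11.
[A_1A_2P] = ½·(0·(-4−(-72/11)) + (-3)·(-72/11−0) + (-68/11)·(0−(-4))) = ½·(0 + 216/11 − 272/11) = -28/11, so the A_3-coordinate is -8/11.

(15/11, 4/11, -8/11)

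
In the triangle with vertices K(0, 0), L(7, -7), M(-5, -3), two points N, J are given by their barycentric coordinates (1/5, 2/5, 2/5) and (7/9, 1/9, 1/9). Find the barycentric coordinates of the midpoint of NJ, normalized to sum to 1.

(22/45, 23/90, 23/90)

Since both coordinate triples sum to 1, the midpoint's barycentrics are the componentwise average.
(1/5+7/9)/2 = 22/45; similarly 23/90 and 23/90.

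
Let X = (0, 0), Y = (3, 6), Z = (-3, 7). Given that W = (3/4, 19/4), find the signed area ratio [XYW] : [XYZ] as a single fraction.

[XYZ] = ½·(0·(6−7) + 3·(7−0) + (-3)·(0−6)) = ½·(0 + 21 + 18) = 39/2.
[XYW] = ½·(0·(6−(19/4)) + 3·(19/4−0) + (3/4)·(0−6)) = ½·(0 + 57/4 − 9/2) = 39/8, so the ratio is (39/8)/(39/2) = 1/4.

1/4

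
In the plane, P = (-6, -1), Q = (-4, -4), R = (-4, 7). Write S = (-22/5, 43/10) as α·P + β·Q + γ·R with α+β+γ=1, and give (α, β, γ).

(1/5, 1/10, 7/10)

Signed area of the reference triangle: [PQR] = ½·((-6)·(-4−7) + (-4)·(7−(-1)) + (-4)·(-1−(-4))) = ½·(66 − 32 − 12) = 11.
[SQR] = ½·((-22/5)·(-4−7) + (-4)·(7−(43/10)) + (-4)·(43/10−(-4))) = ½·(242/5 − 54/5 − 166/5) = 11/5, so the P-coordinate is (11/5)/11 = 1/5.
[PSR] = ½·((-6)·(43/10−7) + (-22/5)·(7−(-1)) + (-4)·(-1−(43/10))) = ½·(81/5 − 176/5 + 106/5) = 11/10, so the Q-coordinate is 1/10.
[PQS] = ½·((-6)·(-4−(43/10)) + (-4)·(43/10−(-1)) + (-22/5)·(-1−(-4))) = ½·(249/5 − 106/5 − 66/5) = 77/10, so the R-coordinate is 7/10.
Check: 1/5 + 1/10 + 7/10 = 1.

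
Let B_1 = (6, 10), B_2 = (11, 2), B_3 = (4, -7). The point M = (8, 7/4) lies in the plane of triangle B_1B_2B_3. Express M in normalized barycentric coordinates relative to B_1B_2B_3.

Signed area of the reference triangle: [B_1B_2B_3] = ½·(6·(2−(-7)) + 11·(-7−10) + 4·(10−2)) = ½·(54 − 187 + 32) = -101/2.
[MB_2B_3] = ½·(8·(2−(-7)) + 11·(-7−(7/4)) + 4·(7/4−2)) = ½·(72 − 385/4 − 1) = -101/8, so the B_1-coordinate is (-101/8)/(-101/2) = 1/4.
[B_1MB_3] = ½·(6·(7/4−(-7)) + 8·(-7−10) + 4·(10−(7/4))) = ½·(105/2 − 136 + 33) = -101/4, so the B_2-coordinate is 1/2.
[B_1B_2M] = ½·(6·(2−(7/4)) + 11·(7/4−10) + 8·(10−2)) = ½·(3/2 − 363/4 + 64) = -101/8, so the B_3-coordinate is 1/4.

(1/4, 1/2, 1/4)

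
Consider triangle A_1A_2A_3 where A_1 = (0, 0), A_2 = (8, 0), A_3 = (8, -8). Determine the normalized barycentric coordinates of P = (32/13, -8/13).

Signed area of the reference triangle: [A_1A_2A_3] = ½·(0·(0−(-8)) + 8·(-8−0) + 8·(0−0)) = ½·(0 − 64 + 0) = -32.
[PA_2A_3] = ½·((32/13)·(0−(-8)) + 8·(-8−(-8/13)) + 8·(-8/13−0)) = ½·(256/13 − 768/13 − 64/13) = -288/13, so the A_1-coordinate is (-288/13)/(-32) = 9/13.
[A_1PA_3] = ½·(0·(-8/13−(-8)) + (32/13)·(-8−0) + 8·(0−(-8/13))) = ½·(0 − 256/13 + 64/13) = -96/13, so the A_2-coordinate is 3/13.
[A_1A_2P] = ½·(0·(0−(-8/13)) + 8·(-8/13−0) + (32/13)·(0−0)) = ½·(0 − 64/13 + 0) = -32/13, so the A_3-coordinate is 1/13.
Check: 9/13 + 3/13 + 1/13 = 1.

(9/13, 3/13, 1/13)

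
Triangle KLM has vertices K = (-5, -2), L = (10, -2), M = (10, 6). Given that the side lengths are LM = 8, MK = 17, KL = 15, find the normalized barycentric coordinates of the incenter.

The incenter has barycentric coordinates proportional to the opposite side lengths: (8 : 17 : 15).
Normalizing by 8+17+15 = 40 gives (1/5, 17/40, 3/8).

(1/5, 17/40, 3/8)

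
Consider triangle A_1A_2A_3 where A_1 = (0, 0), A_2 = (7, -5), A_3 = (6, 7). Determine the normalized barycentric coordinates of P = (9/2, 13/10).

(3/10, 3/10, 2/5)

Signed area of the reference triangle: [A_1A_2A_3] = ½·(0·(-5−7) + 7·(7−0) + 6·(0−(-5))) = ½·(0 + 49 + 30) = 79/2.
[PA_2A_3] = ½·((9/2)·(-5−7) + 7·(7−(13/10)) + 6·(13/10−(-5))) = ½·(-54 + 399/10 + 189/5) = 237/20, so the A_1-coordinate is (237/20)/(79/2) = 3/10.
[A_1PA_3] = ½·(0·(13/10−7) + (9/2)·(7−0) + 6·(0−(13/10))) = ½·(0 + 63/2 − 39/5) = 237/20, so the A_2-coordinate is 3/10.
[A_1A_2P] = ½·(0·(-5−(13/10)) + 7·(13/10−0) + (9/2)·(0−(-5))) = ½·(0 + 91/10 + 45/2) = 79/5, so the A_3-coordinate is 2/5.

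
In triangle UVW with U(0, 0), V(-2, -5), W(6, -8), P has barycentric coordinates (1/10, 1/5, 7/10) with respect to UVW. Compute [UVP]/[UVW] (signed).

7/10

The signed ratio [UVP]/[UVW] equals the barycentric coordinate of P at vertex W, which is 7/10.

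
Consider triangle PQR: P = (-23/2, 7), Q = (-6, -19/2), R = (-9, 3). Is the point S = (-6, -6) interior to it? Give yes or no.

no

Barycentric coordinates of S: (-6/11, 6/11, 1).
The three coordinates are negative, positive, positive; a point is interior exactly when all three are positive.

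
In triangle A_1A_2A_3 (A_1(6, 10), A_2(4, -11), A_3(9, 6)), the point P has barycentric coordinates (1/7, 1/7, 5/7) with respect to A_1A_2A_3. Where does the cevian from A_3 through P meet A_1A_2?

Line A_3P meets A_1A_2 where the A_3-coordinate vanishes; zeroing P's A_3-weight and renormalizing leaves A_1, A_2-weights 1/7 : 1/7 → (1/2, 1/2).
So Q = (1/2)·A_1 + (1/2)·A_2 = (5, -1/2).

(5, -1/2)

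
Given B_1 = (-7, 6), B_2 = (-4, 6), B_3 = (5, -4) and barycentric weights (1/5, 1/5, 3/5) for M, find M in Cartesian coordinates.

M = (1/5)·B_1 + (1/5)·B_2 + (3/5)·B_3.
x-coordinate: (1/5)·(-7) + (1/5)·(-4) + (3/5)·5 = 4/5.
y-coordinate: (1/5)·6 + (1/5)·6 + (3/5)·(-4) = 0.

(4/5, 0)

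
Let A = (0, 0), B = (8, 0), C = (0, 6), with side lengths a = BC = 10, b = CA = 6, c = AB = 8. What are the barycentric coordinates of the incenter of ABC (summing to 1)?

The incenter has barycentric coordinates proportional to the opposite side lengths: (10 : 6 : 8).
Normalizing by 10+6+8 = 24 gives (5/12, 1/4, 1/3).

(5/12, 1/4, 1/3)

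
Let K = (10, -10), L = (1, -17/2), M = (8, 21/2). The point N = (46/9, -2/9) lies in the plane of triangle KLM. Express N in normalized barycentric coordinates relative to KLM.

(1/9, 4/9, 4/9)

Signed area of the reference triangle: [KLM] = ½·(10·(-17/2−(21/2)) + 1·(21/2−(-10)) + 8·(-10−(-17/2))) = ½·(-190 + 41/2 − 12) = -363/4.
[NLM] = ½·((46/9)·(-17/2−(21/2)) + 1·(21/2−(-2/9)) + 8·(-2/9−(-17/2))) = ½·(-874/9 + 193/18 + 596/9) = -121/12, so the K-coordinate is (-121/12)/(-363/4) = 1/9.
[KNM] = ½·(10·(-2/9−(21/2)) + (46/9)·(21/2−(-10)) + 8·(-10−(-2/9))) = ½·(-965/9 + 943/9 − 704/9) = -121/3, so the L-coordinate is 4/9.
[KLN] = ½·(10·(-17/2−(-2/9)) + 1·(-2/9−(-10)) + (46/9)·(-10−(-17/2))) = ½·(-745/9 + 88/9 − 23/3) = -121/3, so the M-coordinate is 4/9.
Check: 1/9 + 4/9 + 4/9 = 1.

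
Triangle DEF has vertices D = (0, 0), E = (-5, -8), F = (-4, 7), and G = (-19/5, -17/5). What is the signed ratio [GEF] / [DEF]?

[DEF] = ½·(0·(-8−7) + (-5)·(7−0) + (-4)·(0−(-8))) = ½·(0 − 35 − 32) = -67/2.
[GEF] = ½·((-19/5)·(-8−7) + (-5)·(7−(-17/5)) + (-4)·(-17/5−(-8))) = ½·(57 − 52 − 92/5) = -67/10, so the ratio is (-67/10)/(-67/2) = 1/5.

1/5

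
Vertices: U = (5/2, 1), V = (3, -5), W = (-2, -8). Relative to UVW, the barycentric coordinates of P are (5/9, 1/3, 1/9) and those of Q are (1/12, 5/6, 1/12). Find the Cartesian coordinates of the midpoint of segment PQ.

Barycentric coordinates of the midpoint are the average: (23/72, 7/12, 7/72).
Converting: (23/72)·U + (7/12)·V + (7/72)·W = (113/48, -27/8).

(113/48, -27/8)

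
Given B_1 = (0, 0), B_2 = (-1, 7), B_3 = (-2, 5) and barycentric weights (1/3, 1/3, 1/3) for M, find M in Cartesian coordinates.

M = (1/3)·B_1 + (1/3)·B_2 + (1/3)·B_3.
x-coordinate: (1/3)·0 + (1/3)·(-1) + (1/3)·(-2) = -1.
y-coordinate: (1/3)·0 + (1/3)·7 + (1/3)·5 = 4.

(-1, 4)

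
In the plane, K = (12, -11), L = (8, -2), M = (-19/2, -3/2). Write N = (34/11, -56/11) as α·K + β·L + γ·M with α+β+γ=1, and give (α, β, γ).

Signed area of the reference triangle: [KLM] = ½·(12·(-2−(-3/2)) + 8·(-3/2−(-11)) + (-19/2)·(-11−(-2))) = ½·(-6 + 76 + 171/2) = 311/4.
[NLM] = ½·((34/11)·(-2−(-3/2)) + 8·(-3/2−(-56/11)) + (-19/2)·(-56/11−(-2))) = ½·(-17/11 + 316/11 + 323/11) = 311/11, so the K-coordinate is (311/11)/(311/4) = 4/11.
[KNM] = ½·(12·(-56/11−(-3/2)) + (34/11)·(-3/2−(-11)) + (-19/2)·(-11−(-56/11))) = ½·(-474/11 + 323/11 + 1235/22) = 933/44, so the L-coordinate is 3/11.
[KLN] = ½·(12·(-2−(-56/11)) + 8·(-56/11−(-11)) + (34/11)·(-11−(-2))) = ½·(408/11 + 520/11 − 306/11) = 311/11, so the M-coordinate is 4/11.

(4/11, 3/11, 4/11)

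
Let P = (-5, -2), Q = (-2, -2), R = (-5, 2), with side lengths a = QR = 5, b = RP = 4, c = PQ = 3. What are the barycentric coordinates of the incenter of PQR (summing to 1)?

The incenter has barycentric coordinates proportional to the opposite side lengths: (5 : 4 : 3).
Normalizing by 5+4+3 = 12 gives (5/12, 1/3, 1/4).

(5/12, 1/3, 1/4)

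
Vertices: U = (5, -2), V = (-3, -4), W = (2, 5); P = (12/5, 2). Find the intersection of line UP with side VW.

Barycentric coordinates of P with respect to UVW: (3/10, 1/10, 3/5).
On side VW the U-coordinate is zero; dropping P's U-weight 3/10 and renormalizing the remaining 1/10 : 3/5 gives weights 1/7, 6/7 on V, W.
Q = (1/7)·(-3, -4) + (6/7)·(2, 5) = (9/7, 26/7).

(9/7, 26/7)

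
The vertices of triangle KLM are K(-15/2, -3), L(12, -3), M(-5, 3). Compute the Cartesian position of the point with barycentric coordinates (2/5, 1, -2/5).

N = (2/5)·K + 1·L + (-2/5)·M.
x-coordinate: (2/5)·(-15/2) + 1·12 + (-2/5)·(-5) = 11.
y-coordinate: (2/5)·(-3) + 1·(-3) + (-2/5)·3 = -27/5.

(11, -27/5)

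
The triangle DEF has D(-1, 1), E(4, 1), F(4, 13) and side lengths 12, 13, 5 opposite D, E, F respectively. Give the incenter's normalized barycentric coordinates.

(2/5, 13/30, 1/6)

The incenter has barycentric coordinates proportional to the opposite side lengths: (12 : 13 : 5).
Normalizing by 12+13+5 = 30 gives (2/5, 13/30, 1/6).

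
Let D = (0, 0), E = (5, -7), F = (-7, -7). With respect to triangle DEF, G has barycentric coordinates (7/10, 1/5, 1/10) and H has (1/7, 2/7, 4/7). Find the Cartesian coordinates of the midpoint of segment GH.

Barycentric coordinates of the midpoint are the average: (59/140, 17/70, 47/140).
Converting: (59/140)·D + (17/70)·E + (47/140)·F = (-159/140, -81/20).

(-159/140, -81/20)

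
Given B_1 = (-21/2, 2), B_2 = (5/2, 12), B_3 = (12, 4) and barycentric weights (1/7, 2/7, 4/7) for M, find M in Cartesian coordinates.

M = (1/7)·B_1 + (2/7)·B_2 + (4/7)·B_3.
x-coordinate: (1/7)·(-21/2) + (2/7)·(5/2) + (4/7)·12 = 85/14.
y-coordinate: (1/7)·2 + (2/7)·12 + (4/7)·4 = 6.

(85/14, 6)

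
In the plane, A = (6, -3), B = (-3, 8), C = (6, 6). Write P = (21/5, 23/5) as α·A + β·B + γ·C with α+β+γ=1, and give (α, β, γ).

(1/5, 1/5, 3/5)

Signed area of the reference triangle: [ABC] = ½·(6·(8−6) + (-3)·(6−(-3)) + 6·(-3−8)) = ½·(12 − 27 − 66) = -81/2.
[PBC] = ½·((21/5)·(8−6) + (-3)·(6−(23/5)) + 6·(23/5−8)) = ½·(42/5 − 21/5 − 102/5) = -81/10, so the A-coordinate is (-81/10)/(-81/2) = 1/5.
[APC] = ½·(6·(23/5−6) + (21/5)·(6−(-3)) + 6·(-3−(23/5))) = ½·(-42/5 + 189/5 − 228/5) = -81/10, so the B-coordinate is 1/5.
[ABP] = ½·(6·(8−(23/5)) + (-3)·(23/5−(-3)) + (21/5)·(-3−8)) = ½·(102/5 − 114/5 − 231/5) = -243/10, so the C-coordinate is 3/5.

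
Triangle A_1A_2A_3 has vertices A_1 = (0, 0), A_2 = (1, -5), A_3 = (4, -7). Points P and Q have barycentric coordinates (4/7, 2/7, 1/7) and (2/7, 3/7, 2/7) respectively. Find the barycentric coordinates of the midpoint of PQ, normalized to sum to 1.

(3/7, 5/14, 3/14)

Since both coordinate triples sum to 1, the midpoint's barycentrics are the componentwise average.
(4/7+2/7)/2 = 3/7; similarly 5/14 and 3/14.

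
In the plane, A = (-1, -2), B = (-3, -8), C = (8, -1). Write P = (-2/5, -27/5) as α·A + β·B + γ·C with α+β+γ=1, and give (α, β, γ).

(1/5, 3/5, 1/5)

Signed area of the reference triangle: [ABC] = ½·((-1)·(-8−(-1)) + (-3)·(-1−(-2)) + 8·(-2−(-8))) = ½·(7 − 3 + 48) = 26.
[PBC] = ½·((-2/5)·(-8−(-1)) + (-3)·(-1−(-27/5)) + 8·(-27/5−(-8))) = ½·(14/5 − 66/5 + 104/5) = 26/5, so the A-coordinate is (26/5)/26 = 1/5.
[APC] = ½·((-1)·(-27/5−(-1)) + (-2/5)·(-1−(-2)) + 8·(-2−(-27/5))) = ½·(22/5 − 2/5 + 136/5) = 78/5, so the B-coordinate is 3/5.
[ABP] = ½·((-1)·(-8−(-27/5)) + (-3)·(-27/5−(-2)) + (-2/5)·(-2−(-8))) = ½·(13/5 + 51/5 − 12/5) = 26/5, so the C-coordinate is 1/5.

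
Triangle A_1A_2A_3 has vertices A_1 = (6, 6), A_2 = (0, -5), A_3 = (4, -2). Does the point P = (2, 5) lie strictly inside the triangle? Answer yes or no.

no

Barycentric coordinates of P: (17/13, 15/13, -19/13).
The three coordinates are positive, positive, negative; a point is interior exactly when all three are positive.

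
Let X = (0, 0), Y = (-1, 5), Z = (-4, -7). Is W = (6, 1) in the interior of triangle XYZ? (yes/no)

no

Barycentric coordinates of W: (32/9, -38/27, -31/27).
The three coordinates are positive, negative, negative; a point is interior exactly when all three are positive.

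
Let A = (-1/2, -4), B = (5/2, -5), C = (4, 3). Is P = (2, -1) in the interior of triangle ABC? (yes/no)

Barycentric coordinates of P: (20/51, 8/51, 23/51).
The three coordinates are positive, positive, positive; a point is interior exactly when all three are positive.

yes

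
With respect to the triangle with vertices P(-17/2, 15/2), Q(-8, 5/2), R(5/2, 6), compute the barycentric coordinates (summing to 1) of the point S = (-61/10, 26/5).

Signed area of the reference triangle: [PQR] = ½·((-17/2)·(5/2−6) + (-8)·(6−(15/2)) + (5/2)·(15/2−(5/2))) = ½·(119/4 + 12 + 25/2) = 217/8.
[SQR] = ½·((-61/10)·(5/2−6) + (-8)·(6−(26/5)) + (5/2)·(26/5−(5/2))) = ½·(427/20 − 32/5 + 27/4) = 217/20, so the P-coordinate is (217/20)/(217/8) = 2/5.
[PSR] = ½·((-17/2)·(26/5−6) + (-61/10)·(6−(15/2)) + (5/2)·(15/2−(26/5))) = ½·(34/5 + 183/20 + 23/4) = 217/20, so the Q-coordinate is 2/5.
[PQS] = ½·((-17/2)·(5/2−(26/5)) + (-8)·(26/5−(15/2)) + (-61/10)·(15/2−(5/2))) = ½·(459/20 + 92/5 − 61/2) = 217/40, so the R-coordinate is 1/5.

(2/5, 2/5, 1/5)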